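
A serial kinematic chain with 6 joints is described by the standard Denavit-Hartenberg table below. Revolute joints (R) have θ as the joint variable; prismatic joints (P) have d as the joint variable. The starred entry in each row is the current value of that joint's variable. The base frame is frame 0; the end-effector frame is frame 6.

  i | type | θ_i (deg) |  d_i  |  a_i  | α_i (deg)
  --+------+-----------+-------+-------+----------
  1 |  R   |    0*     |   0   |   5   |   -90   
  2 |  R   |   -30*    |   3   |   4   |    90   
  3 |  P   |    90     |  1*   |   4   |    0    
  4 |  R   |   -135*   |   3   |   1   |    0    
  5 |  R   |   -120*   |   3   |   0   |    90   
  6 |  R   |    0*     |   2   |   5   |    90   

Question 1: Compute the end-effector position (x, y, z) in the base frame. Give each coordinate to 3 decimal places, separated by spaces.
after link 1: o_1 = (5.0000, 0.0000, 0.0000)
after link 2: o_2 = (8.4641, 3.0000, 2.0000)
after link 3: o_3 = (7.9641, 7.0000, 2.8660)
after link 4: o_4 = (7.0765, 6.2929, 5.8177)
after link 5: o_5 = (5.5765, 6.2929, 8.4157)
after link 6: o_6 = (0.9456, 6.9306, 5.7421)

0.946 6.931 5.742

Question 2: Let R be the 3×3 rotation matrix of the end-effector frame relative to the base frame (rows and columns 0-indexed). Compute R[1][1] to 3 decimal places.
End-effector y-axis (col 1 of R) = (-0.2241,0.9659,-0.1294)
R[1][1] = 0.9659

0.966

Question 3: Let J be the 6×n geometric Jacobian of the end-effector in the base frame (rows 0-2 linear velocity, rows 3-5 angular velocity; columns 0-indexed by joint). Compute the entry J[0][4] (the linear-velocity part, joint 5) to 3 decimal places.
-0.552

axis z_4 = (-0.5000,0.0000,0.8660); lever o_n−o_4 = (-6.1309,0.6378,-0.0756)
cross product → J_v[:, 4] = (-0.5523,-5.3473,-0.3189)
J_ω[:, 4] = z_4
entry J[0][4] = -0.5523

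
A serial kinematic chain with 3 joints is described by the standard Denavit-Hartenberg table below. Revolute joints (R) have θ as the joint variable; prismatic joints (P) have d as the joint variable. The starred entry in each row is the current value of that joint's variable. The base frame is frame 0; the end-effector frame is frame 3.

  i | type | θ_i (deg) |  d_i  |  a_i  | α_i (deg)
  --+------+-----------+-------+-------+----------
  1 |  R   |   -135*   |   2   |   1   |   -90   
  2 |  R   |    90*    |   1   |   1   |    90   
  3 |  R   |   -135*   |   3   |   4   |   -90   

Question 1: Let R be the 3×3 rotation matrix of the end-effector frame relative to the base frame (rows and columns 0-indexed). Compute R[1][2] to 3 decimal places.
End-effector z-axis (col 2 of R) = (-0.5000,0.5000,-0.7071)
R[1][2] = 0.5000

0.500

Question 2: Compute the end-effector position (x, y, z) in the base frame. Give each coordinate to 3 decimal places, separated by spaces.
-4.121 -1.536 3.828

after link 1: o_1 = (-0.7071, -0.7071, 2.0000)
after link 2: o_2 = (0.0000, -1.4142, 1.0000)
after link 3: o_3 = (-4.1213, -1.5355, 3.8284)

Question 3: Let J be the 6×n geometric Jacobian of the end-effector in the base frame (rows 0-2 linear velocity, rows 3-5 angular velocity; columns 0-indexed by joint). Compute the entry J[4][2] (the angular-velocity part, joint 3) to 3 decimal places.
-0.707

axis z_2 = (-0.7071,-0.7071,0.0000); lever o_n−o_2 = (-4.1213,-0.1213,2.8284)
cross product → J_v[:, 2] = (-2.0000,2.0000,-2.8284)
J_ω[:, 2] = z_2
entry J[4][2] = -0.7071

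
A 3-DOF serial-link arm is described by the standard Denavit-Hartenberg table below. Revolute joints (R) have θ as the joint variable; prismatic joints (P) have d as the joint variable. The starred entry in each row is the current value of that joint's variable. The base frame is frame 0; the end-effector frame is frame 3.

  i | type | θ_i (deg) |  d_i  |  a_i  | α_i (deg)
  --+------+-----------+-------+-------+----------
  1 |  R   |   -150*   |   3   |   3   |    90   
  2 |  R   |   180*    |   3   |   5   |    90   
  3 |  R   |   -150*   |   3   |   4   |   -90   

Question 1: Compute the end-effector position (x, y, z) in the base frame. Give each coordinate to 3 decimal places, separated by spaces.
-1.768 0.134 6.000

after link 1: o_1 = (-2.5981, -1.5000, 3.0000)
after link 2: o_2 = (0.2321, 3.5981, 3.0000)
after link 3: o_3 = (-1.7679, 0.1340, 6.0000)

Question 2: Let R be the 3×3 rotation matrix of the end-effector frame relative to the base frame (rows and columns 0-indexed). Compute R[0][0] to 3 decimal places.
End-effector x-axis (col 0 of R) = (-0.5000,-0.8660,-0.0000)
R[0][0] = -0.5000

-0.500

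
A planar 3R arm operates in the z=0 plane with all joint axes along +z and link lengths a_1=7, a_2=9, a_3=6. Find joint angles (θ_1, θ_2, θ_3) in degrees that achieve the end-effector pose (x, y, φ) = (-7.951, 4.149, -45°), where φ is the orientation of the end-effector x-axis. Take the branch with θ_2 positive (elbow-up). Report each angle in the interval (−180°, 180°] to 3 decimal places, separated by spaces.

120.004 44.994 150.002

wrist centre = target − a_3·(cos φ, sin φ) = (-12.1936, 8.3916)
cos θ_2 = (219.1045−7²−9²)/(2·7·9) = 0.7072; θ_2 = 44.9942° (elbow-up)
β = atan2(8.3916,-12.1936) = 145.4643°; ψ = atan2(6.3633,13.3646) = 25.4606°
θ_1 = β − ψ = 120.0037°
θ_3 = φ − θ_1 − θ_2 = 150.0021° (wrapped to (-180°,180°])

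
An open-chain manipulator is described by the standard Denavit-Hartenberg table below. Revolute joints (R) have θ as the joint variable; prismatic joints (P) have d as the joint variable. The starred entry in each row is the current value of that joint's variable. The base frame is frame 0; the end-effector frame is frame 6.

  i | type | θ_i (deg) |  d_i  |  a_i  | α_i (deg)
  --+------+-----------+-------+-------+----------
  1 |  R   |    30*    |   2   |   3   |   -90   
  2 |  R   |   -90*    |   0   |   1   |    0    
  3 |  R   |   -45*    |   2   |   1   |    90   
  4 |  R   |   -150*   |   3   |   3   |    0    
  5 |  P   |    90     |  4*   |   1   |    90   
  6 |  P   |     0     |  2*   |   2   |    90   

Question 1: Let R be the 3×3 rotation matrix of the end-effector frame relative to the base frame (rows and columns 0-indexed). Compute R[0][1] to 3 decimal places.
0.780

End-effector y-axis (col 1 of R) = (0.7803,-0.1268,-0.6124)
R[0][1] = 0.7803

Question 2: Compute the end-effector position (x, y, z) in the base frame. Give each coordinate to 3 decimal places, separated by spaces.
0.981 -3.011 -3.244

after link 1: o_1 = (2.5981, 1.5000, 2.0000)
after link 2: o_2 = (2.5981, 1.5000, 3.0000)
after link 3: o_3 = (0.9857, 2.8785, 3.7071)
after link 4: o_4 = (1.4896, 1.4374, -0.2513)
after link 5: o_5 = (-0.8331, -0.9036, -2.7262)
after link 6: o_6 = (0.9812, -3.0108, -3.2438)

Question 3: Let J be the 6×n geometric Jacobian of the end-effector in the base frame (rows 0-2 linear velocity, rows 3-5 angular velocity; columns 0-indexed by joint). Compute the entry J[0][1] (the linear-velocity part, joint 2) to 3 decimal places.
axis z_1 = (-0.5000,0.8660,0.0000); lever o_n−o_1 = (-1.6168,-4.5108,-5.2438)
cross product → J_v[:, 1] = (-4.5413,-2.6219,3.6557)
J_ω[:, 1] = z_1
entry J[0][1] = -4.5413

-4.541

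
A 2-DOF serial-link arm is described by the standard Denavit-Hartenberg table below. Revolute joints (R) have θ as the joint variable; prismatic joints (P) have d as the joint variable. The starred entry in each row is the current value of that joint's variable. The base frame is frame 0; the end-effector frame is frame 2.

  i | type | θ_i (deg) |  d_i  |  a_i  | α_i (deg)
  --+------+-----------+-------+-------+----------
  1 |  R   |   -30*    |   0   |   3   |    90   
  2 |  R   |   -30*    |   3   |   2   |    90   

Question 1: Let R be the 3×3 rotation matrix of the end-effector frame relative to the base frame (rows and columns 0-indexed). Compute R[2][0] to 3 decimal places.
-0.500

End-effector x-axis (col 0 of R) = (0.7500,-0.4330,-0.5000)
R[2][0] = -0.5000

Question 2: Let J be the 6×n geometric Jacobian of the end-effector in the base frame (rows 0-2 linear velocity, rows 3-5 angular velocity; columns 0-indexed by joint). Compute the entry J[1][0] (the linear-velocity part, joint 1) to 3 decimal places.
2.598

axis z_0 = ẑ; lever o_n−o_0 = (2.5981,-4.9641,-1.0000)
cross product → J_v[:, 0] = (4.9641,2.5981,-0.0000)
J_ω[:, 0] = z_0
entry J[1][0] = 2.5981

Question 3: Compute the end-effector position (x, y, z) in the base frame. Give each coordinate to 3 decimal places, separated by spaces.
after link 1: o_1 = (2.5981, -1.5000, 0.0000)
after link 2: o_2 = (2.5981, -4.9641, -1.0000)

2.598 -4.964 -1.000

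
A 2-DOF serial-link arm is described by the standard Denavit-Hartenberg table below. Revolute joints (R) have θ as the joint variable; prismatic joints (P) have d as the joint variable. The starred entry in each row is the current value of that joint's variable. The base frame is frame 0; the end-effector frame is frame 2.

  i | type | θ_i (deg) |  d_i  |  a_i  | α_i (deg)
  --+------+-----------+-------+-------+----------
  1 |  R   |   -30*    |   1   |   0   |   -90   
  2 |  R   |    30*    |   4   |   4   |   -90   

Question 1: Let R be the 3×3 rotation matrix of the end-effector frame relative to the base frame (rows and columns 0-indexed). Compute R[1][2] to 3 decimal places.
End-effector z-axis (col 2 of R) = (-0.4330,0.2500,-0.8660)
R[1][2] = 0.2500

0.250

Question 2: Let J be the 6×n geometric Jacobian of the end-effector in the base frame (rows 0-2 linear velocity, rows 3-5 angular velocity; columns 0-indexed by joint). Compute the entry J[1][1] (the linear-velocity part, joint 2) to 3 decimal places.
1.000

axis z_1 = (0.5000,0.8660,0.0000); lever o_n−o_1 = (5.0000,1.7321,-2.0000)
cross product → J_v[:, 1] = (-1.7321,1.0000,-3.4641)
J_ω[:, 1] = z_1
entry J[1][1] = 1.0000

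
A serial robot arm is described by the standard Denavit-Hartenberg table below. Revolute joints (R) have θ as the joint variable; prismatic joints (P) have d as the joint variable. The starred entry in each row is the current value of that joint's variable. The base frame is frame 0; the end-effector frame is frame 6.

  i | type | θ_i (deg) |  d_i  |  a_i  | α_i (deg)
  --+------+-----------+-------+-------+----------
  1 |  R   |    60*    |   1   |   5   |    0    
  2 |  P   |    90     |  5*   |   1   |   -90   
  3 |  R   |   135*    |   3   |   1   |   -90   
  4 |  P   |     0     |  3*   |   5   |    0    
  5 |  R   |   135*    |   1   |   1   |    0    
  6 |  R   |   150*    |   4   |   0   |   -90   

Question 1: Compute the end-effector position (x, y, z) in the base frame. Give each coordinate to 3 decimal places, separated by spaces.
8.628 -1.855 7.914

after link 1: o_1 = (2.5000, 4.3301, 1.0000)
after link 2: o_2 = (1.6340, 4.8301, 6.0000)
after link 3: o_3 = (0.7463, 1.8785, 5.2929)
after link 4: o_4 = (5.6453, -0.9499, 3.8787)
after link 5: o_5 = (6.1782, -0.4411, 5.0858)
after link 6: o_6 = (8.6277, -1.8553, 7.9142)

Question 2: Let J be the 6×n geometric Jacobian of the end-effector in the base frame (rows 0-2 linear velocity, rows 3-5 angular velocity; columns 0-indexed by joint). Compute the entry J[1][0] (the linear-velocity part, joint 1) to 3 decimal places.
axis z_0 = ẑ; lever o_n−o_0 = (8.6277,-1.8553,7.9142)
cross product → J_v[:, 0] = (1.8553,8.6277,-0.0000)
J_ω[:, 0] = z_0
entry J[1][0] = 8.6277

8.628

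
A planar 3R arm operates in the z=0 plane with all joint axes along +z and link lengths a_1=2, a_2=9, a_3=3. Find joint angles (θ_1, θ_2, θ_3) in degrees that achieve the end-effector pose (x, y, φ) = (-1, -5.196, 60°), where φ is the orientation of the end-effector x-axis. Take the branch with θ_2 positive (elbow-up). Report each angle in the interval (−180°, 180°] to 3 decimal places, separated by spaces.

wrist centre = target − a_3·(cos φ, sin φ) = (-2.5000, -7.7941)
cos θ_2 = (66.9976−2²−9²)/(2·2·9) = -0.5001; θ_2 = 120.0044° (elbow-up)
β = atan2(-7.7941,-2.5000) = -107.7840°; ψ = atan2(7.7939,-2.5006) = 107.7883°
θ_1 = β − ψ = -215.5723°
θ_3 = φ − θ_1 − θ_2 = 155.5680° (wrapped to (-180°,180°])

144.428 120.004 155.568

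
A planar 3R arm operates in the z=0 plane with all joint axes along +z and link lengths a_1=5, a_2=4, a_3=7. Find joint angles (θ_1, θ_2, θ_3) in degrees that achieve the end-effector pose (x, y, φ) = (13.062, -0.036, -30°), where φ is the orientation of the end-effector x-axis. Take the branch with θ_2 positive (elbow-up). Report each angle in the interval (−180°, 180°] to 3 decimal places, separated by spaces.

wrist centre = target − a_3·(cos φ, sin φ) = (6.9998, 3.4640)
cos θ_2 = (60.9968−5²−4²)/(2·5·4) = 0.4999; θ_2 = 60.0053° (elbow-up)
β = atan2(3.4640,6.9998) = 26.3294°; ψ = atan2(3.4643,6.9997) = 26.3318°
θ_1 = β − ψ = -0.0023°
θ_3 = φ − θ_1 − θ_2 = -90.0029° (wrapped to (-180°,180°])

-0.002 60.005 -90.003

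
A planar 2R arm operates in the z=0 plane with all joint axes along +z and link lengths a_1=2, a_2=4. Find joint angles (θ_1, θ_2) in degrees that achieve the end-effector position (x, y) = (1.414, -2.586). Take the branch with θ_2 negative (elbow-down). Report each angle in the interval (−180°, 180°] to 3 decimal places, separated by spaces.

44.991 -134.997

cos θ_2 = (8.6868−2²−4²)/(2·2·4) = -0.7071; θ_2 = -134.9975° (elbow-down)
β = atan2(-2.5860,1.4140) = -61.3306°; ψ = atan2(-2.8286,-0.8283) = -106.3219°
θ_1 = β − ψ = 44.9913°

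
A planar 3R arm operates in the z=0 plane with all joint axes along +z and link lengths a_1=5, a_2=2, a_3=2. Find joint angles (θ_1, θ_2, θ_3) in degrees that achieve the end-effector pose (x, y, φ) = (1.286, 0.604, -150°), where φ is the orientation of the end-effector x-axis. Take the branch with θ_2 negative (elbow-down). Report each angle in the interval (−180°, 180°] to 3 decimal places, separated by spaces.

wrist centre = target − a_3·(cos φ, sin φ) = (3.0181, 1.6040)
cos θ_2 = (11.6814−5²−2²)/(2·5·2) = -0.8659; θ_2 = -149.9888° (elbow-down)
β = atan2(1.6040,3.0181) = 27.9893°; ψ = atan2(-1.0003,3.2681) = -17.0187°
θ_1 = β − ψ = 45.0080°
θ_3 = φ − θ_1 − θ_2 = -45.0191° (wrapped to (-180°,180°])

45.008 -149.989 -45.019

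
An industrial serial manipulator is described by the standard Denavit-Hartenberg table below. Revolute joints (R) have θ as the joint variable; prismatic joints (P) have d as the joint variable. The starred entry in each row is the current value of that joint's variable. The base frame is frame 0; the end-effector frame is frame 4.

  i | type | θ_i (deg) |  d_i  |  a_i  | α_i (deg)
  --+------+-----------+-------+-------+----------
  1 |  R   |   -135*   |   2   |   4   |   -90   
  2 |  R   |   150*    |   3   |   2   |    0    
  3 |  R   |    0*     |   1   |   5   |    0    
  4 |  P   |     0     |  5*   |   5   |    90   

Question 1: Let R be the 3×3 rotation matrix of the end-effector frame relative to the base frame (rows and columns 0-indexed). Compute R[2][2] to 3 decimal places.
-0.866

End-effector z-axis (col 2 of R) = (-0.3536,-0.3536,-0.8660)
R[2][2] = -0.8660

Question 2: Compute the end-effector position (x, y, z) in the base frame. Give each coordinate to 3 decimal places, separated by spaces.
after link 1: o_1 = (-2.8284, -2.8284, 2.0000)
after link 2: o_2 = (0.5176, -3.7250, 1.0000)
after link 3: o_3 = (4.2866, -1.3702, -1.5000)
after link 4: o_4 = (10.8840, -1.8439, -4.0000)

10.884 -1.844 -4.000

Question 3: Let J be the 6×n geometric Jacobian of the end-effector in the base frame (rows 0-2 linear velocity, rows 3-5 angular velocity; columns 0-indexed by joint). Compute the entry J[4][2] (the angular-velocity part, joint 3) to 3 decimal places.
axis z_2 = (0.7071,-0.7071,0.0000); lever o_n−o_2 = (10.3664,1.8811,-5.0000)
cross product → J_v[:, 2] = (3.5355,3.5355,8.6603)
J_ω[:, 2] = z_2
entry J[4][2] = -0.7071

-0.707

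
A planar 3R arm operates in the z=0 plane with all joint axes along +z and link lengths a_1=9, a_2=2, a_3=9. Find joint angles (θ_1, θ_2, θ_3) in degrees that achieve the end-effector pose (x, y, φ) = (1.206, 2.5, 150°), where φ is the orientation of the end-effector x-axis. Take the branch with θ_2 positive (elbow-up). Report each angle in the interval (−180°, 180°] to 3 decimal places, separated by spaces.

wrist centre = target − a_3·(cos φ, sin φ) = (9.0002, -2.0000)
cos θ_2 = (85.0041−9²−2²)/(2·9·2) = 0.0001; θ_2 = 89.9935° (elbow-up)
β = atan2(-2.0000,9.0002) = -12.5285°; ψ = atan2(2.0000,9.0002) = 12.5285°
θ_1 = β − ψ = -25.0570°
θ_3 = φ − θ_1 − θ_2 = 85.0635° (wrapped to (-180°,180°])

-25.057 89.993 85.064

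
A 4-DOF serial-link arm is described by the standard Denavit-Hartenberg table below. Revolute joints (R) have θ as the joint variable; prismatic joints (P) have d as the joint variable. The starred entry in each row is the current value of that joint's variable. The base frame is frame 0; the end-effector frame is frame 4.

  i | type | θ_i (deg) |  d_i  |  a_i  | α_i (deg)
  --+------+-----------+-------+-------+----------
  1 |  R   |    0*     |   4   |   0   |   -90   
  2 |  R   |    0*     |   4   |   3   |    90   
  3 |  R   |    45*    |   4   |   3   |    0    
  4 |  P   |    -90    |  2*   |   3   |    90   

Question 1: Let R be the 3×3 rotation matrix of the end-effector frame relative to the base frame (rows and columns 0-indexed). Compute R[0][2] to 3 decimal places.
-0.707

End-effector z-axis (col 2 of R) = (-0.7071,-0.7071,0.0000)
R[0][2] = -0.7071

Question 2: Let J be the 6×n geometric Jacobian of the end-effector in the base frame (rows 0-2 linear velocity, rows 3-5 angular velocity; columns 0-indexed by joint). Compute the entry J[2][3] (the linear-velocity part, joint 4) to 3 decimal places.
1.000

prismatic axis z_3 = (0.0000,0.0000,1.0000)
J_v[:, 3] = z_3; J_ω[:, 3] = (0,0,0)
entry J[2][3] = 1.0000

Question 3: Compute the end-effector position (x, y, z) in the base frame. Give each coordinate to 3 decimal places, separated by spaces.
after link 1: o_1 = (0.0000, 0.0000, 4.0000)
after link 2: o_2 = (3.0000, 4.0000, 4.0000)
after link 3: o_3 = (5.1213, 6.1213, 8.0000)
after link 4: o_4 = (7.2426, 4.0000, 10.0000)

7.243 4.000 10.000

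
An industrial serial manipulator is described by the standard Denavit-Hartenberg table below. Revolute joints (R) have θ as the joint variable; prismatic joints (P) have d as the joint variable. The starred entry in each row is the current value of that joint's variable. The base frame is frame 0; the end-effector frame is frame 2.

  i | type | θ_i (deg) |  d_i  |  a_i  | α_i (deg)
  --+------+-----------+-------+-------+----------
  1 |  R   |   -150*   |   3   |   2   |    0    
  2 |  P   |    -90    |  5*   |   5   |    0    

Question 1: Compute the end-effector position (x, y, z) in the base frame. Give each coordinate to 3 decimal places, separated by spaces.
after link 1: o_1 = (-1.7321, -1.0000, 3.0000)
after link 2: o_2 = (-4.2321, 3.3301, 8.0000)

-4.232 3.330 8.000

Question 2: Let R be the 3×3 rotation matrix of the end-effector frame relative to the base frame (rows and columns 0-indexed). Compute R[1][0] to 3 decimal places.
0.866

End-effector x-axis (col 0 of R) = (-0.5000,0.8660,0.0000)
R[1][0] = 0.8660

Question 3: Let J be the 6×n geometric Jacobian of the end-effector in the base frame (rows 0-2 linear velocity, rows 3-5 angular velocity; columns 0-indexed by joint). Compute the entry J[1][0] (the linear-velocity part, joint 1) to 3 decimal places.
axis z_0 = ẑ; lever o_n−o_0 = (-4.2321,3.3301,8.0000)
cross product → J_v[:, 0] = (-3.3301,-4.2321,0.0000)
J_ω[:, 0] = z_0
entry J[1][0] = -4.2321

-4.232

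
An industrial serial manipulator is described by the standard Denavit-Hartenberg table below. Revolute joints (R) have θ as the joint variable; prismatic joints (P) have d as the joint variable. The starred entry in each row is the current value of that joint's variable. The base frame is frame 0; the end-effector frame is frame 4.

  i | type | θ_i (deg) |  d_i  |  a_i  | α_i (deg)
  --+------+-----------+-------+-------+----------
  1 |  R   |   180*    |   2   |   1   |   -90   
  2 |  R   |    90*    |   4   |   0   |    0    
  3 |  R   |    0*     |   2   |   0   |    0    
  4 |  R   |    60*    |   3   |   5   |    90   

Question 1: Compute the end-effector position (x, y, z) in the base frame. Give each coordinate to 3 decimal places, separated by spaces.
after link 1: o_1 = (-1.0000, 0.0000, 2.0000)
after link 2: o_2 = (-1.0000, -4.0000, 2.0000)
after link 3: o_3 = (-1.0000, -6.0000, 2.0000)
after link 4: o_4 = (3.3301, -9.0000, -0.5000)

3.330 -9.000 -0.500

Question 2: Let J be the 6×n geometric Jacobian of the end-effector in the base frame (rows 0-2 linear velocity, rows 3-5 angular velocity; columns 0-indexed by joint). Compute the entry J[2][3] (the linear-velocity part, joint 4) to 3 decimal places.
4.330

axis z_3 = (-0.0000,-1.0000,0.0000); lever o_n−o_3 = (4.3301,-3.0000,-2.5000)
cross product → J_v[:, 3] = (2.5000,-0.0000,4.3301)
J_ω[:, 3] = z_3
entry J[2][3] = 4.3301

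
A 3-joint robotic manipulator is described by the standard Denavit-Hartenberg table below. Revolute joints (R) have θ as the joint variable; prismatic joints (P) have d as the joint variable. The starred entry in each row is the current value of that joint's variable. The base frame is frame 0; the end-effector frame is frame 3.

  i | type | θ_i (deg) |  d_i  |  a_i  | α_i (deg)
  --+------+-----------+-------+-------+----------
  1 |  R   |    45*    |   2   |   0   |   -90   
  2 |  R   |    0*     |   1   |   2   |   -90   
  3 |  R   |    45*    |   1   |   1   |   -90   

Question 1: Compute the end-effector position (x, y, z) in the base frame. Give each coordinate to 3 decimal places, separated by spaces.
1.707 2.121 1.000

after link 1: o_1 = (0.0000, 0.0000, 2.0000)
after link 2: o_2 = (0.7071, 2.1213, 2.0000)
after link 3: o_3 = (1.7071, 2.1213, 1.0000)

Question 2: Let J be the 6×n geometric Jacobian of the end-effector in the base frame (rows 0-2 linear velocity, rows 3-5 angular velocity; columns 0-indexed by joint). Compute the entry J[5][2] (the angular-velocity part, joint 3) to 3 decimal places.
axis z_2 = (-0.0000,0.0000,-1.0000); lever o_n−o_2 = (1.0000,0.0000,-1.0000)
cross product → J_v[:, 2] = (-0.0000,-1.0000,-0.0000)
J_ω[:, 2] = z_2
entry J[5][2] = -1.0000

-1.000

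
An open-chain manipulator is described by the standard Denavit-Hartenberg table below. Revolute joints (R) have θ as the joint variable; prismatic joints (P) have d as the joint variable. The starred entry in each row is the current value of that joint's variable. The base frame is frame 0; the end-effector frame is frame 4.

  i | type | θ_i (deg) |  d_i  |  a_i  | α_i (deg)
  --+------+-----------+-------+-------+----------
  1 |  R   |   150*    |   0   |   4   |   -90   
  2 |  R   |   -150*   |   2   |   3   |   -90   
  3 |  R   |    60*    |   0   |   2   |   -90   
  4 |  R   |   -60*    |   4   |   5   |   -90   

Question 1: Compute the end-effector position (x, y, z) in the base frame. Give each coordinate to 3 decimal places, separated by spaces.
after link 1: o_1 = (-3.4641, 2.0000, 0.0000)
after link 2: o_2 = (-2.2141, -1.0311, 1.5000)
after link 3: o_3 = (-0.5981, 0.0359, 2.0000)
after link 4: o_4 = (-2.0511, 5.6842, 4.6429)

-2.051 5.684 4.643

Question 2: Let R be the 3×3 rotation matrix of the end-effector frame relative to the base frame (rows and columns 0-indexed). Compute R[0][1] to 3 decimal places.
End-effector y-axis (col 1 of R) = (0.3995,-0.8080,0.4330)
R[0][1] = 0.3995

0.400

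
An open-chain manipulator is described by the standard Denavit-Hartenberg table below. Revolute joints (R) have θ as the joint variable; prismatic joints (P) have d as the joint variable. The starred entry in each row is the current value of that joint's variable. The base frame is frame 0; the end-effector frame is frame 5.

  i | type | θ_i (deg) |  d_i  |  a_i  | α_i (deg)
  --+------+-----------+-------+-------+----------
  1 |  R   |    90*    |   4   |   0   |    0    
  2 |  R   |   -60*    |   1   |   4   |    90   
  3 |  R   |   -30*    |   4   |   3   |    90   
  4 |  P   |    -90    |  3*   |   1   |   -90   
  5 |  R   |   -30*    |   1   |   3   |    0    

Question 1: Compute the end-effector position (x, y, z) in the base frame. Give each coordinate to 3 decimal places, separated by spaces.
4.717 2.259 -0.897

after link 1: o_1 = (0.0000, 0.0000, 4.0000)
after link 2: o_2 = (3.4641, 2.0000, 5.0000)
after link 3: o_3 = (7.7141, -0.1651, 3.5000)
after link 4: o_4 = (5.9151, -0.0490, 0.9019)
after link 5: o_5 = (4.7165, 2.2590, -0.8971)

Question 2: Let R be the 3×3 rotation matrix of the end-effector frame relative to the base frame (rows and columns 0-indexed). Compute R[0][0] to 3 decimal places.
End-effector x-axis (col 0 of R) = (-0.6495,0.6250,-0.4330)
R[0][0] = -0.6495

-0.650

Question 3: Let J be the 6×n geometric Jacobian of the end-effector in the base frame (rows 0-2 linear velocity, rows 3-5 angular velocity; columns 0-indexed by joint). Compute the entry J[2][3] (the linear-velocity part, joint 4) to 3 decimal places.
prismatic axis z_3 = (-0.4330,-0.2500,-0.8660)
J_v[:, 3] = z_3; J_ω[:, 3] = (0,0,0)
entry J[2][3] = -0.8660

-0.866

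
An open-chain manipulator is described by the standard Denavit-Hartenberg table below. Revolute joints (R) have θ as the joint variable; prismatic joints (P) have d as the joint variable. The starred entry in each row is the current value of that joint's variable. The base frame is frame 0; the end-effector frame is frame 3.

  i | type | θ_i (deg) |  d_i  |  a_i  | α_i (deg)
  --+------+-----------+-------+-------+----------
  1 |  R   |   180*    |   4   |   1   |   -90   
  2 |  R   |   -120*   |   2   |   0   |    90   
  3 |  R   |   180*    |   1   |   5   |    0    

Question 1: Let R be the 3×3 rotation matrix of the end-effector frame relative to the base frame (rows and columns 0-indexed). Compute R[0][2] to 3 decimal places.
0.866

End-effector z-axis (col 2 of R) = (0.8660,-0.0000,-0.5000)
R[0][2] = 0.8660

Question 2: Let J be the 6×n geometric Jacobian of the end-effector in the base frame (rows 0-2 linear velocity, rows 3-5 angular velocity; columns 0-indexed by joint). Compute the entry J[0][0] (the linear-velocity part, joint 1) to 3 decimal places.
axis z_0 = ẑ; lever o_n−o_0 = (-2.6340,-2.0000,-0.8301)
cross product → J_v[:, 0] = (2.0000,-2.6340,0.0000)
J_ω[:, 0] = z_0
entry J[0][0] = 2.0000

2.000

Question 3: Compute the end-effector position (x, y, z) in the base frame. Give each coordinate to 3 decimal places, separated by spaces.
-2.634 -2.000 -0.830

after link 1: o_1 = (-1.0000, 0.0000, 4.0000)
after link 2: o_2 = (-1.0000, -2.0000, 4.0000)
after link 3: o_3 = (-2.6340, -2.0000, -0.8301)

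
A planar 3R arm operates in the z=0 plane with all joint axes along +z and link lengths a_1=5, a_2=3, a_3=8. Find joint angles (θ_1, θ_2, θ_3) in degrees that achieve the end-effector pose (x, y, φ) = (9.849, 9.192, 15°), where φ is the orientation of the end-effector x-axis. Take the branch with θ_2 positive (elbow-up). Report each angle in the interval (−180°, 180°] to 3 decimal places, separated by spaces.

56.825 44.992 -86.817

wrist centre = target − a_3·(cos φ, sin φ) = (2.1216, 7.1214)
cos θ_2 = (55.2162−5²−3²)/(2·5·3) = 0.7072; θ_2 = 44.9920° (elbow-up)
β = atan2(7.1214,2.1216) = 73.4104°; ψ = atan2(2.1210,7.1216) = 16.5850°
θ_1 = β − ψ = 56.8253°
θ_3 = φ − θ_1 − θ_2 = -86.8173° (wrapped to (-180°,180°])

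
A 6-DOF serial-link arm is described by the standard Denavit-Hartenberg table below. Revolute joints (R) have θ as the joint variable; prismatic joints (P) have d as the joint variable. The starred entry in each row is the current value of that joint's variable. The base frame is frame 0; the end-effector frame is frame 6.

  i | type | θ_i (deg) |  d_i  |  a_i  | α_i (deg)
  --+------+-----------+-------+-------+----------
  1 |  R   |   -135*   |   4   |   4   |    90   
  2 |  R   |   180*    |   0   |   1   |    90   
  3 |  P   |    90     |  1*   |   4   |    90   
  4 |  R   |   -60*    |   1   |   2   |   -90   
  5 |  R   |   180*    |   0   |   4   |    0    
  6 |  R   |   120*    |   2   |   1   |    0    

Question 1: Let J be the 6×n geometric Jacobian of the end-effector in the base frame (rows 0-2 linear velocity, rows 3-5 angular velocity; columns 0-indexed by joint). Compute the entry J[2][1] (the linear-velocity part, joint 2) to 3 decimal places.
-2.866

axis z_1 = (-0.7071,0.7071,0.0000); lever o_n−o_1 = (-1.4963,5.5494,3.2990)
cross product → J_v[:, 1] = (2.3328,2.3328,-2.8660)
J_ω[:, 1] = z_1
entry J[2][1] = -2.8660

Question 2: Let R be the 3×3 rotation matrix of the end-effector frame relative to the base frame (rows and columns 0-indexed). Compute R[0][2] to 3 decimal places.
End-effector z-axis (col 2 of R) = (-0.6124,0.6124,0.5000)
R[0][2] = -0.6124

-0.612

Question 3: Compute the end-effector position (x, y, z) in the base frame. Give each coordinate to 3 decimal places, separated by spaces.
-4.325 2.721 7.299

after link 1: o_1 = (-2.8284, -2.8284, 4.0000)
after link 2: o_2 = (-2.1213, -2.1213, 4.0000)
after link 3: o_3 = (-4.9497, 0.7071, 5.0000)
after link 4: o_4 = (-4.9497, 2.1213, 3.2679)
after link 5: o_5 = (-3.5355, 0.7071, 6.7321)
after link 6: o_6 = (-4.3247, 2.7210, 7.2990)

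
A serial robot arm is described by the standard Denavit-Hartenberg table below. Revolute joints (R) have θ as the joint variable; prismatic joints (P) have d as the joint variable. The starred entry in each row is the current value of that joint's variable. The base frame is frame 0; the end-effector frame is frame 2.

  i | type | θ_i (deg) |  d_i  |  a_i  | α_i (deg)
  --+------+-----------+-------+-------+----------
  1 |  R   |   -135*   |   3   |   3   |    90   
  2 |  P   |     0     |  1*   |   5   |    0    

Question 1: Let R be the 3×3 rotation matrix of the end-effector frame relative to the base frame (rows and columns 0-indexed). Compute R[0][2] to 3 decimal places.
-0.707

End-effector z-axis (col 2 of R) = (-0.7071,0.7071,0.0000)
R[0][2] = -0.7071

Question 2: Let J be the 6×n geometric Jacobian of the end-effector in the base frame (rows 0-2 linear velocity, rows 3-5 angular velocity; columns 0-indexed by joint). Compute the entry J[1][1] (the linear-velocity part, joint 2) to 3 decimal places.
0.707

prismatic axis z_1 = (-0.7071,0.7071,0.0000)
J_v[:, 1] = z_1; J_ω[:, 1] = (0,0,0)
entry J[1][1] = 0.7071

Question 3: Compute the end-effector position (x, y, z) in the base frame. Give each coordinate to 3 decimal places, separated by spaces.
after link 1: o_1 = (-2.1213, -2.1213, 3.0000)
after link 2: o_2 = (-6.3640, -4.9497, 3.0000)

-6.364 -4.950 3.000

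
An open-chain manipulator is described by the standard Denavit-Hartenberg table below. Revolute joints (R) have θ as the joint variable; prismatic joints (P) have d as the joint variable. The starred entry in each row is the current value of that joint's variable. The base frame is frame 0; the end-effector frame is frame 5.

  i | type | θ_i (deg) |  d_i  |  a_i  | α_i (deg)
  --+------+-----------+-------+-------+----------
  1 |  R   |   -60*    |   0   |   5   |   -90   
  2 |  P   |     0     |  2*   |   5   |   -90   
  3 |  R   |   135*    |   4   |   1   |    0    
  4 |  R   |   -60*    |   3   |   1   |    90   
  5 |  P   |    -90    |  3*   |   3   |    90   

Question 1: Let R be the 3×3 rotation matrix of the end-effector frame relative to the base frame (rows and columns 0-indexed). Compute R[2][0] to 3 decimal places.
1.000

End-effector x-axis (col 0 of R) = (-0.0000,-0.0000,1.0000)
R[2][0] = 1.0000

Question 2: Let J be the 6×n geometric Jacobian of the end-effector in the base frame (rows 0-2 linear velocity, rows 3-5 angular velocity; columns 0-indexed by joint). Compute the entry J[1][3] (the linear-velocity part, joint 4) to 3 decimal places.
-1.414

axis z_3 = (0.0000,0.0000,-1.0000); lever o_n−o_3 = (1.4142,-2.8284,0.0000)
cross product → J_v[:, 3] = (-2.8284,-1.4142,-0.0000)
J_ω[:, 3] = z_3
entry J[1][3] = -1.4142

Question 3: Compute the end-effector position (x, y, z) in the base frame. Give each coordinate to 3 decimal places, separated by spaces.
after link 1: o_1 = (2.5000, -4.3301, 0.0000)
after link 2: o_2 = (6.7321, -7.6603, 0.0000)
after link 3: o_3 = (5.7661, -7.4014, -4.0000)
after link 4: o_4 = (5.0590, -8.1085, -7.0000)
after link 5: o_5 = (7.1803, -10.2299, -4.0000)

7.180 -10.230 -4.000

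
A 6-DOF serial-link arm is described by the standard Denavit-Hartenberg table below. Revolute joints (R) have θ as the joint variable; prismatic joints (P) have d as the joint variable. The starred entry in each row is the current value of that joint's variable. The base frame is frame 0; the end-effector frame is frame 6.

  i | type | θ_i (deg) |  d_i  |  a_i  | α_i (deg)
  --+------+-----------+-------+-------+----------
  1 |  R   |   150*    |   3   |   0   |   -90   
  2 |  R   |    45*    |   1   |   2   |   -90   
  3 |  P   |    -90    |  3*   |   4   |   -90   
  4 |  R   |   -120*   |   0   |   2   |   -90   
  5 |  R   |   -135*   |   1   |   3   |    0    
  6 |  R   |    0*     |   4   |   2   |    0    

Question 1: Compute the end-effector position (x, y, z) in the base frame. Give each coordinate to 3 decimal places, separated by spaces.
-5.885 -8.262 -3.863

after link 1: o_1 = (0.0000, 0.0000, 3.0000)
after link 2: o_2 = (-1.7247, -0.1589, 1.5858)
after link 3: o_3 = (-1.8876, -4.6837, -0.5355)
after link 4: o_4 = (-0.3270, -4.4300, -1.7603)
after link 5: o_5 = (-3.4082, -4.8758, -2.3148)
after link 6: o_6 = (-5.8850, -8.2623, -3.8630)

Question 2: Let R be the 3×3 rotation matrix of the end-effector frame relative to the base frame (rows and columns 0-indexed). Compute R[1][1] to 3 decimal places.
0.340

End-effector y-axis (col 1 of R) = (0.1188,0.3397,-0.9330)
R[1][1] = 0.3397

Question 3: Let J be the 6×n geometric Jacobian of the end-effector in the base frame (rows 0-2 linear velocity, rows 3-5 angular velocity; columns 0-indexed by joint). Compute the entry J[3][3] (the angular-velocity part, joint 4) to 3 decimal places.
-0.612

axis z_3 = (-0.6124,0.3536,-0.7071); lever o_n−o_3 = (-3.9974,-3.5786,-3.3274)
cross product → J_v[:, 3] = (-3.7069,0.7890,3.6048)
J_ω[:, 3] = z_3
entry J[3][3] = -0.6124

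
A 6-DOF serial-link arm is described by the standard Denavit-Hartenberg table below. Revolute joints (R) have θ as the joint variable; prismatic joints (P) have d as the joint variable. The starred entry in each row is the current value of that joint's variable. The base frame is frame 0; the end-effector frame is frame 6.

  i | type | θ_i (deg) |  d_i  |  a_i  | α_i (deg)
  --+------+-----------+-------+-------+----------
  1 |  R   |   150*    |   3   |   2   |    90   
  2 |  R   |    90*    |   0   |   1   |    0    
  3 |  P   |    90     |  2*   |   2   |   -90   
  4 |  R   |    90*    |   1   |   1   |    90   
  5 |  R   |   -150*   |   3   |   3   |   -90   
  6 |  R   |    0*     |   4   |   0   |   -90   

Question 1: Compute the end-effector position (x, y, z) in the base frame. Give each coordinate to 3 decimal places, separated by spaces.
3.397 -0.116 7.964

after link 1: o_1 = (-1.7321, 1.0000, 3.0000)
after link 2: o_2 = (-1.7321, 1.0000, 4.0000)
after link 3: o_3 = (1.0000, 1.7321, 4.0000)
after link 4: o_4 = (0.5000, 0.8660, 3.0000)
after link 5: o_5 = (4.3971, 1.6160, 4.5000)
after link 6: o_6 = (3.3971, -0.1160, 7.9641)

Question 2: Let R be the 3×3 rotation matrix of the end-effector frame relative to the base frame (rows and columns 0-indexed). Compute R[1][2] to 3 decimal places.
End-effector z-axis (col 2 of R) = (-0.8660,0.5000,0.0000)
R[1][2] = 0.5000

0.500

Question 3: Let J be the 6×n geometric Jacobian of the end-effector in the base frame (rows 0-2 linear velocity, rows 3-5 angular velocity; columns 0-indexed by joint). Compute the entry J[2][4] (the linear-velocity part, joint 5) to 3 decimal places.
0.598

axis z_4 = (0.8660,-0.5000,0.0000); lever o_n−o_4 = (2.8971,-0.9821,4.9641)
cross product → J_v[:, 4] = (-2.4821,-4.2990,0.5981)
J_ω[:, 4] = z_4
entry J[2][4] = 0.5981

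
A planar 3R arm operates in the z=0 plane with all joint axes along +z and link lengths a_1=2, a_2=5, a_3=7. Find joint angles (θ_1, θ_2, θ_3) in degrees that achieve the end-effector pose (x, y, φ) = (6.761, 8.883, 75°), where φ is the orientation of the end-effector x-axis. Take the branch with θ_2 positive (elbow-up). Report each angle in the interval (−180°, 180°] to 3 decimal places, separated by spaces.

wrist centre = target − a_3·(cos φ, sin φ) = (4.9493, 2.1215)
cos θ_2 = (28.9961−2²−5²)/(2·2·5) = -0.0002; θ_2 = 90.0112° (elbow-up)
β = atan2(2.1215,4.9493) = 23.2026°; ψ = atan2(5.0000,1.9990) = 68.2083°
θ_1 = β − ψ = -45.0057°
θ_3 = φ − θ_1 − θ_2 = 29.9945° (wrapped to (-180°,180°])

-45.006 90.011 29.994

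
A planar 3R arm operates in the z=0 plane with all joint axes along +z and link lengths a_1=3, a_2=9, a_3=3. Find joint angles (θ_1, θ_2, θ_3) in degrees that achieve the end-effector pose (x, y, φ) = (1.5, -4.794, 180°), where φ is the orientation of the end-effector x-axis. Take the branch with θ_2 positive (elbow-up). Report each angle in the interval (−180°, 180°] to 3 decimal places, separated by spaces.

wrist centre = target − a_3·(cos φ, sin φ) = (4.5000, -4.7940)
cos θ_2 = (43.2324−3²−9²)/(2·3·9) = -0.8661; θ_2 = 150.0047° (elbow-up)
β = atan2(-4.7940,4.5000) = -46.8119°; ψ = atan2(4.4994,-4.7946) = 136.8194°
θ_1 = β − ψ = -183.6313°
θ_3 = φ − θ_1 − θ_2 = -146.3734° (wrapped to (-180°,180°])

176.369 150.005 -146.373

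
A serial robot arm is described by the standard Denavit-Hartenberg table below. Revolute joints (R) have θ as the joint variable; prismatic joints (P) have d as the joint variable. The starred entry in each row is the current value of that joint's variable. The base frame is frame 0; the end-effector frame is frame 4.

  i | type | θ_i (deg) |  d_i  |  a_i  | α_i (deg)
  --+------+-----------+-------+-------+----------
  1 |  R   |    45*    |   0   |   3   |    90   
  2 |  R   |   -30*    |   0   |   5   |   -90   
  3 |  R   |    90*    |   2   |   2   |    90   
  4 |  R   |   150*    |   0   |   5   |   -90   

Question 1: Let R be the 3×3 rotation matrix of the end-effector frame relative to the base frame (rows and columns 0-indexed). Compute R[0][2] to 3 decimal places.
0.047

End-effector z-axis (col 2 of R) = (0.0474,-0.6597,-0.7500)
R[0][2] = 0.0474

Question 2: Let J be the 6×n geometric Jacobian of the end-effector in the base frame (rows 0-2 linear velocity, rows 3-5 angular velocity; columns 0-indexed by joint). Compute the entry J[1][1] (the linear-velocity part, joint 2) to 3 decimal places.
axis z_1 = (0.7071,-0.7071,0.0000); lever o_n−o_1 = (6.3005,3.0052,1.3971)
cross product → J_v[:, 1] = (-0.9879,-0.9879,6.5801)
J_ω[:, 1] = z_1
entry J[1][1] = -0.9879

-0.988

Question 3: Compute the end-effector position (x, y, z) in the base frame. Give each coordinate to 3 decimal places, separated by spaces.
8.422 5.127 1.397

after link 1: o_1 = (2.1213, 2.1213, 0.0000)
after link 2: o_2 = (5.1832, 5.1832, -2.5000)
after link 3: o_3 = (4.4761, 7.3045, -0.7679)
after link 4: o_4 = (8.4218, 5.1265, 1.3971)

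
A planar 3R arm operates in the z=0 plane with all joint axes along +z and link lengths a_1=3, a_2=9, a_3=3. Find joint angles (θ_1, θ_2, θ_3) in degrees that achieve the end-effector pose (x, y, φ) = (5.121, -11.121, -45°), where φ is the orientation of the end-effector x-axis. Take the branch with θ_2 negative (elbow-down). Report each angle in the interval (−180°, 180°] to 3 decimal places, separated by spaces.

0.006 -90.008 45.002

wrist centre = target − a_3·(cos φ, sin φ) = (2.9997, -8.9997)
cos θ_2 = (89.9923−3²−9²)/(2·3·9) = -0.0001; θ_2 = -90.0082° (elbow-down)
β = atan2(-8.9997,2.9997) = -71.5663°; ψ = atan2(-9.0000,2.9987) = -71.5724°
θ_1 = β − ψ = 0.0061°
θ_3 = φ − θ_1 − θ_2 = 45.0020° (wrapped to (-180°,180°])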